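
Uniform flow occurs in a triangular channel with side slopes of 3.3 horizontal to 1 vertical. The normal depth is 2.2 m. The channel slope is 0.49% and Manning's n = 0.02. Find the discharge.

Q = 57.9 m³/s

For a triangular section with side slope z = 3.3: A = zy² = 3.3×2.2² = 15.97 m²; P = 2y√(1+z²) = 2×2.2×3.448 = 15.17 m.
Hydraulic radius R = A/P = 15.97/15.17 = 1.053 m.
Manning's equation: Q = (1/n) A R^(2/3) S^(1/2) = (1/0.02) × 15.97 × 1.053^(2/3) × 0.0049^(1/2) = 57.9 m³/s.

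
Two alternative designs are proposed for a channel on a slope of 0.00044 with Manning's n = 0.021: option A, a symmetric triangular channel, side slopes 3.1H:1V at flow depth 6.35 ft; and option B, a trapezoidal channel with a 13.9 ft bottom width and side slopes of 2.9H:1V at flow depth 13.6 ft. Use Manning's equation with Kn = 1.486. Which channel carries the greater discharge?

channel B

Channel A: For a triangular section with side slope z = 3.1: A = zy² = 3.1×6.35² = 125 ft²; P = 2y√(1+z²) = 2×6.35×3.257 = 41.37 ft. Hydraulic radius R = A/P = 125/41.37 = 3.022 ft. Q_A = (1.486/0.021)·125·3.022^(2/3)·√0.00044 = 387.8 ft³/s.
Channel B: With bottom width b = 13.9 ft and side slope z = 2.9: A = (b + zy)y = (13.9 + 2.9×13.6)×13.6 = 725.4 ft²; P = b + 2y√(1+z²) = 13.9 + 2×13.6×3.068 = 97.34 ft. Hydraulic radius R = A/P = 725.4/97.34 = 7.453 ft. Q_B = (1.486/0.021)·725.4·7.453^(2/3)·√0.00044 = 4108 ft³/s.
Q_A = 387.8 ft³/s vs Q_B = 4108 ft³/s, so channel B carries more.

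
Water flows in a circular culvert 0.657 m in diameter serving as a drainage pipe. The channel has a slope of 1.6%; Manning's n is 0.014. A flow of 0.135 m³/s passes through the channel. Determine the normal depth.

y_n = 0.17 m

Manning's equation rearranged: A R^(2/3) = nQ / (1·√S) = 0.014 × 0.135 / (√0.016) = 0.01494.
At y = 0.122 m: A R^(2/3) = 0.007658 — low.
At y = 0.205 m: A R^(2/3) = 0.02148 — high.
At y = 0.17 m: A R^(2/3) = 0.01491 — close enough.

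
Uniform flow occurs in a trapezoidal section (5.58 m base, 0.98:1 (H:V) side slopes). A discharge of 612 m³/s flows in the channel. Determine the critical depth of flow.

At critical depth, Q² T / (g A³) = 1, i.e. A³/T = Q²/g = 612²/9.81 = 38180.
Try y = 5.86 m: A³/T = 17120 — short.
Try y = 8.16 m: A³/T = 63030 — over.
Try y = 7.2 m: A³/T = 38240 — close enough.

y_c = 7.2 m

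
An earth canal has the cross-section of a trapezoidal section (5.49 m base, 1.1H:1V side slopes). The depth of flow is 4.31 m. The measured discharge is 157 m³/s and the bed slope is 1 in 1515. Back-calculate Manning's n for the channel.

With bottom width b = 5.49 m and side slope z = 1.1: A = (b + zy)y = (5.49 + 1.1×4.31)×4.31 = 44.1 m²; P = b + 2y√(1+z²) = 5.49 + 2×4.31×1.487 = 18.3 m.
Hydraulic radius R = A/P = 44.1/18.3 = 2.409 m.
Rearranging Manning's equation: n = (1/Q) A R^(2/3) S^(1/2) = (1/157) × 44.1 × 2.409^(2/3) × √0.0006601 = 0.013.

n = 0.013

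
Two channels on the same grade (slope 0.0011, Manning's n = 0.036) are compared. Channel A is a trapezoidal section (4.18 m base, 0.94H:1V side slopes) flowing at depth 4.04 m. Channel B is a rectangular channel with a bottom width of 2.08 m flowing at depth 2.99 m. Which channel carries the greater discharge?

Channel A: With bottom width b = 4.18 m and side slope z = 0.94: A = (b + zy)y = (4.18 + 0.94×4.04)×4.04 = 32.23 m²; P = b + 2y√(1+z²) = 4.18 + 2×4.04×1.372 = 15.27 m. Hydraulic radius R = A/P = 32.23/15.27 = 2.111 m. Q_A = (1/0.036)·32.23·2.111^(2/3)·√0.0011 = 48.86 m³/s.
Channel B: Flow area A = b·y = 2.08 × 2.99 = 6.219 m². Wetted perimeter P = b + 2y = 2.08 + 2×2.99 = 8.06 m. Hydraulic radius R = A/P = 6.219/8.06 = 0.7716 m. Q_B = (1/0.036)·6.219·0.7716^(2/3)·√0.0011 = 4.82 m³/s.
Q_A = 48.86 m³/s vs Q_B = 4.82 m³/s, so channel A carries more.

channel A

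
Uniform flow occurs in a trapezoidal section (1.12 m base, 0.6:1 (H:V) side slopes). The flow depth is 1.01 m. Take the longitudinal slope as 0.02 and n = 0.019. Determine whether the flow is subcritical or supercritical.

supercritical

With bottom width b = 1.12 m and side slope z = 0.6: A = (b + zy)y = (1.12 + 0.6×1.01)×1.01 = 1.743 m²; P = b + 2y√(1+z²) = 1.12 + 2×1.01×1.166 = 3.476 m.
Hydraulic radius R = A/P = 1.743/3.476 = 0.5016 m.
V = (1/n) R^(2/3) √S = (1/0.019) × 0.5016^(2/3) × √0.02 = 4.699 m/s. Hydraulic depth D_h = A/T = 1.743/2.332 = 0.7475 m.
Froude number Fr = V/√(g·D_h) = 4.699/√(9.81×0.7475) = 1.74, which is greater than 1, so the flow is supercritical.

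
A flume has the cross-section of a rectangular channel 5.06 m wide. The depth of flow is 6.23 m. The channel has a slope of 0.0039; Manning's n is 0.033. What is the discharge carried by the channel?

Flow area A = b·y = 5.06 × 6.23 = 31.52 m². Wetted perimeter P = b + 2y = 5.06 + 2×6.23 = 17.52 m.
Hydraulic radius R = A/P = 31.52/17.52 = 1.799 m.
Manning's equation: Q = (1/n) A R^(2/3) S^(1/2) = (1/0.033) × 31.52 × 1.799^(2/3) × 0.0039^(1/2) = 88.3 m³/s.

Q = 88.3 m³/s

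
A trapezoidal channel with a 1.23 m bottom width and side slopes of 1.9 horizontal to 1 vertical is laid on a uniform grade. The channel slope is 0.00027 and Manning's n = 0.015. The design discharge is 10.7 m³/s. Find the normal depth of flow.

Manning's equation rearranged: A R^(2/3) = nQ / (1·√S) = 0.015 × 10.7 / (√0.00027) = 9.768.
Try y = 2.22 m: A R^(2/3) = 13.07 — over.
Try y = 1.71 m: A R^(2/3) = 7.105 — short.
Try y = 1.96 m: A R^(2/3) = 9.752 — ≈ 9.768.

y_n = 1.96 m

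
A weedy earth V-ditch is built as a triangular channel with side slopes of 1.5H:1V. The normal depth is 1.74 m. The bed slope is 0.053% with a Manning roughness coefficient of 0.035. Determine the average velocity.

V = 0.53 m/s

For a triangular section with side slope z = 1.5: A = zy² = 1.5×1.74² = 4.541 m²; P = 2y√(1+z²) = 2×1.74×1.803 = 6.274 m.
Hydraulic radius R = A/P = 4.541/6.274 = 0.7239 m.
From Manning's equation, V = (1/n) R^(2/3) S^(1/2) = (1/0.035) × 0.7239^(2/3) × 0.00053^(1/2) = 0.53 m/s.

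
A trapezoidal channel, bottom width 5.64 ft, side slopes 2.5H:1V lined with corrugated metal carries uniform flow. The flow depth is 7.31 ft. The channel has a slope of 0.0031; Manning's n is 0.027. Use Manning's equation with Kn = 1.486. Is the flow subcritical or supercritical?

subcritical

With bottom width b = 5.64 ft and side slope z = 2.5: A = (b + zy)y = (5.64 + 2.5×7.31)×7.31 = 174.8 ft²; P = b + 2y√(1+z²) = 5.64 + 2×7.31×2.693 = 45.01 ft.
Hydraulic radius R = A/P = 174.8/45.01 = 3.884 ft.
V = (1.486/n) R^(2/3) √S = (1.486/0.027) × 3.884^(2/3) × √0.0031 = 7.572 ft/s. Hydraulic depth D_h = A/T = 174.8/42.19 = 4.144 ft.
Froude number Fr = V/√(g·D_h) = 7.572/√(32.2×4.144) = 0.656, which is less than 1, so the flow is subcritical.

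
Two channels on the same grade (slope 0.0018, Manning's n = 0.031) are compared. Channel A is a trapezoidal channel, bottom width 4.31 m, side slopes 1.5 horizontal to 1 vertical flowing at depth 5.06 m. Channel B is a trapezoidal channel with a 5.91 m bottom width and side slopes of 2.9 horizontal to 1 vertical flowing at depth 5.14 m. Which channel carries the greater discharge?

Channel A: With bottom width b = 4.31 m and side slope z = 1.5: A = (b + zy)y = (4.31 + 1.5×5.06)×5.06 = 60.21 m²; P = b + 2y√(1+z²) = 4.31 + 2×5.06×1.803 = 22.55 m. Hydraulic radius R = A/P = 60.21/22.55 = 2.67 m. Q_A = (1/0.031)·60.21·2.67^(2/3)·√0.0018 = 158.6 m³/s.
Channel B: With bottom width b = 5.91 m and side slope z = 2.9: A = (b + zy)y = (5.91 + 2.9×5.14)×5.14 = 107 m²; P = b + 2y√(1+z²) = 5.91 + 2×5.14×3.068 = 37.44 m. Hydraulic radius R = A/P = 107/37.44 = 2.857 m. Q_B = (1/0.031)·107·2.857^(2/3)·√0.0018 = 294.9 m³/s.
Q_A = 158.6 m³/s vs Q_B = 294.9 m³/s, so channel B carries more.

channel B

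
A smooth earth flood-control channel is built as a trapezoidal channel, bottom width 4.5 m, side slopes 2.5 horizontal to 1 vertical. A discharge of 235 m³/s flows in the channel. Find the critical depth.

At critical depth, Q² T / (g A³) = 1, i.e. A³/T = Q²/g = 235²/9.81 = 5629.
Try y = 3.13 m: A³/T = 2849 — short.
Try y = 4.61 m: A³/T = 14630 — over.
Try y = 3.69 m: A³/T = 5660 — close enough.

y_c = 3.69 m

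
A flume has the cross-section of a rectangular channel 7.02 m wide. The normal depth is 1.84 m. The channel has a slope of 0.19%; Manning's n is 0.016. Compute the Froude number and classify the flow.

Flow area A = b·y = 7.02 × 1.84 = 12.92 m². Wetted perimeter P = b + 2y = 7.02 + 2×1.84 = 10.7 m.
Hydraulic radius R = A/P = 12.92/10.7 = 1.207 m.
V = (1/n) R^(2/3) √S = (1/0.016) × 1.207^(2/3) × √0.0019 = 3.089 m/s. Hydraulic depth D_h = A/T = 12.92/7.02 = 1.84 m.
Froude number Fr = V/√(g·D_h) = 3.089/√(9.81×1.84) = 0.727, which is less than 1, so the flow is subcritical.

subcritical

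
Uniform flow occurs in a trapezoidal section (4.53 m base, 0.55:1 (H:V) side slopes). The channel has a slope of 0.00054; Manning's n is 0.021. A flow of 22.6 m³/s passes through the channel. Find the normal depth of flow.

y_n = 2.62 m

Manning's equation rearranged: A R^(2/3) = nQ / (1·√S) = 0.021 × 22.6 / (√0.00054) = 20.42.
Trying y = 2.23 m: A R^(2/3) = 15.56 — too small.
Trying y = 3.27 m: A R^(2/3) = 29.77 — too large.
Trying y = 2.62 m: A R^(2/3) = 20.39 — ≈ 20.42.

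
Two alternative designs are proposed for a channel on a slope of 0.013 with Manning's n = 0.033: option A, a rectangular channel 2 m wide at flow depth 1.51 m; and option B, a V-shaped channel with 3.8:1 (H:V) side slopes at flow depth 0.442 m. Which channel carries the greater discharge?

Channel A: Flow area A = b·y = 2 × 1.51 = 3.02 m². Wetted perimeter P = b + 2y = 2 + 2×1.51 = 5.02 m. Hydraulic radius R = A/P = 3.02/5.02 = 0.6016 m. Q_A = (1/0.033)·3.02·0.6016^(2/3)·√0.013 = 7.436 m³/s.
Channel B: For a triangular section with side slope z = 3.8: A = zy² = 3.8×0.442² = 0.7424 m²; P = 2y√(1+z²) = 2×0.442×3.929 = 3.474 m. Hydraulic radius R = A/P = 0.7424/3.474 = 0.2137 m. Q_B = (1/0.033)·0.7424·0.2137^(2/3)·√0.013 = 0.9169 m³/s.
Q_A = 7.436 m³/s vs Q_B = 0.9169 m³/s, so channel A carries more.

channel A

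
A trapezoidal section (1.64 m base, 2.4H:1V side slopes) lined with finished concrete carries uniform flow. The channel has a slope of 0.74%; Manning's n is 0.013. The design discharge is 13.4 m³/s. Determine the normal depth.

y_n = 0.852 m

Manning's equation rearranged: A R^(2/3) = nQ / (1·√S) = 0.013 × 13.4 / (√0.0074) = 2.025.
Trying y = 1.07 m: A R^(2/3) = 3.291 — too large.
Trying y = 0.624 m: A R^(2/3) = 1.064 — too small.
Trying y = 0.852 m: A R^(2/3) = 2.023 — close enough.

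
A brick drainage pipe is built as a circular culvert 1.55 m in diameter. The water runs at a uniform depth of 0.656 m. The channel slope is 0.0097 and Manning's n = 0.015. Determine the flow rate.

For a circular section of diameter D = 1.55 m at depth y = 0.656 m, the central angle is θ = 2 arccos(1 − 2y/D) = 2.833 rad. Then A = (D²/8)(θ − sin θ) = 0.7597 m² and P = Dθ/2 = 2.196 m.
Hydraulic radius R = A/P = 0.7597/2.196 = 0.346 m.
Manning's equation: Q = (1/n) A R^(2/3) S^(1/2) = (1/0.015) × 0.7597 × 0.346^(2/3) × 0.0097^(1/2) = 2.46 m³/s.

Q = 2.46 m³/s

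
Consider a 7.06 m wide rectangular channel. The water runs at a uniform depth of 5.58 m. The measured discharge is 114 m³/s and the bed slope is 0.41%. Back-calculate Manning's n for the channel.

Flow area A = b·y = 7.06 × 5.58 = 39.39 m². Wetted perimeter P = b + 2y = 7.06 + 2×5.58 = 18.22 m.
Hydraulic radius R = A/P = 39.39/18.22 = 2.162 m.
Rearranging Manning's equation: n = (1/Q) A R^(2/3) S^(1/2) = (1/114) × 39.39 × 2.162^(2/3) × √0.0041 = 0.037.

n = 0.037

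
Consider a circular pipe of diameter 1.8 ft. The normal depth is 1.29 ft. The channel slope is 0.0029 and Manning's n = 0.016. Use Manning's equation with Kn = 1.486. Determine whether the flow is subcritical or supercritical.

For a circular section of diameter D = 1.8 ft at depth y = 1.29 ft, the central angle is θ = 2 arccos(1 − 2y/D) = 4.038 rad. Then A = (D²/8)(θ − sin θ) = 1.952 ft² and P = Dθ/2 = 3.634 ft.
Hydraulic radius R = A/P = 1.952/3.634 = 0.537 ft.
V = (1.486/n) R^(2/3) √S = (1.486/0.016) × 0.537^(2/3) × √0.0029 = 3.304 ft/s. Hydraulic depth D_h = A/T = 1.952/1.622 = 1.203 ft.
Froude number Fr = V/√(g·D_h) = 3.304/√(32.2×1.203) = 0.531, which is less than 1, so the flow is subcritical.

subcritical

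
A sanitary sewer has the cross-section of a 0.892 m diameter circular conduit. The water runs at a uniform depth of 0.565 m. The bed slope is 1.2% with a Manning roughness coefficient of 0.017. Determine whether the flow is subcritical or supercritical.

supercritical

For a circular section of diameter D = 0.892 m at depth y = 0.565 m, the central angle is θ = 2 arccos(1 − 2y/D) = 3.682 rad. Then A = (D²/8)(θ − sin θ) = 0.4173 m² and P = Dθ/2 = 1.642 m.
Hydraulic radius R = A/P = 0.4173/1.642 = 0.2541 m.
V = (1/n) R^(2/3) √S = (1/0.017) × 0.2541^(2/3) × √0.012 = 2.585 m/s. Hydraulic depth D_h = A/T = 0.4173/0.8597 = 0.4855 m.
Froude number Fr = V/√(g·D_h) = 2.585/√(9.81×0.4855) = 1.18, which is greater than 1, so the flow is supercritical.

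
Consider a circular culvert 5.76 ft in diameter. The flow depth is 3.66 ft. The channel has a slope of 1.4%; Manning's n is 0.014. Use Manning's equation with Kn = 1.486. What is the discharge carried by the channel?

For a circular section of diameter D = 5.76 ft at depth y = 3.66 ft, the central angle is θ = 2 arccos(1 − 2y/D) = 3.69 rad. Then A = (D²/8)(θ − sin θ) = 17.47 ft² and P = Dθ/2 = 10.63 ft.
Hydraulic radius R = A/P = 17.47/10.63 = 1.643 ft.
Manning's equation: Q = (1.486/n) A R^(2/3) S^(1/2) = (1.486/0.014) × 17.47 × 1.643^(2/3) × 0.014^(1/2) = 305 ft³/s.

Q = 305 ft³/s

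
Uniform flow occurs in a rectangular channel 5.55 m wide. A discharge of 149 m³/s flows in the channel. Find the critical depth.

y_c = 4.19 m

For a rectangular channel, critical depth y_c = (q²/g)^(1/3) where q = Q/b = 149/5.55 = 26.85 m²/s.
So y_c = (26.85²/9.81)^(1/3) = 4.19 m.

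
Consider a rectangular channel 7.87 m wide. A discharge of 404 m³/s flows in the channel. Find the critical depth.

y_c = 6.45 m

For a rectangular channel, critical depth y_c = (q²/g)^(1/3) where q = Q/b = 404/7.87 = 51.33 m²/s.
So y_c = (51.33²/9.81)^(1/3) = 6.45 m.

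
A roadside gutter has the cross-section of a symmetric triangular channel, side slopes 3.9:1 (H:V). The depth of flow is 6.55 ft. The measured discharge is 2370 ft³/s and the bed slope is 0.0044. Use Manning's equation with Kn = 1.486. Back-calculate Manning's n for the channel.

n = 0.015

For a triangular section with side slope z = 3.9: A = zy² = 3.9×6.55² = 167.3 ft²; P = 2y√(1+z²) = 2×6.55×4.026 = 52.74 ft.
Hydraulic radius R = A/P = 167.3/52.74 = 3.172 ft.
Rearranging Manning's equation: n = (1.486/Q) A R^(2/3) S^(1/2) = (1.486/2370) × 167.3 × 3.172^(2/3) × √0.0044 = 0.015.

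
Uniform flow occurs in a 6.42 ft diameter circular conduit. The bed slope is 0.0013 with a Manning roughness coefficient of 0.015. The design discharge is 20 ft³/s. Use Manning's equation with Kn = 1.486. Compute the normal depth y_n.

Manning's equation rearranged: A R^(2/3) = nQ / (1.486·√S) = 0.015 × 20 / (1.486 × √0.0013) = 5.599.
At y = 1.08 ft: A R^(2/3) = 2.731 — short.
At y = 1.77 ft: A R^(2/3) = 7.372 — over.
At y = 1.54 ft: A R^(2/3) = 5.599 — ≈ 5.599.

y_n = 1.54 ft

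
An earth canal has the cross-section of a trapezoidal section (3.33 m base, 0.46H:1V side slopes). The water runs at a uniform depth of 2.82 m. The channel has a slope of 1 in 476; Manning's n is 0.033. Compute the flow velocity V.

With bottom width b = 3.33 m and side slope z = 0.46: A = (b + zy)y = (3.33 + 0.46×2.82)×2.82 = 13.05 m²; P = b + 2y√(1+z²) = 3.33 + 2×2.82×1.101 = 9.538 m.
Hydraulic radius R = A/P = 13.05/9.538 = 1.368 m.
From Manning's equation, V = (1/n) R^(2/3) S^(1/2) = (1/0.033) × 1.368^(2/3) × 0.002101^(1/2) = 1.71 m/s.

V = 1.71 m/s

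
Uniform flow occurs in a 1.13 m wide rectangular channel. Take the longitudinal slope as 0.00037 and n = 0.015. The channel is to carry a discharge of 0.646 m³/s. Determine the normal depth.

Manning's equation rearranged: A R^(2/3) = nQ / (1·√S) = 0.015 × 0.646 / (√0.00037) = 0.5038.
Try y = 0.788 m: A R^(2/3) = 0.4244 — short.
Try y = 0.902 m: A R^(2/3) = 0.5037 — close enough.

y_n = 0.902 m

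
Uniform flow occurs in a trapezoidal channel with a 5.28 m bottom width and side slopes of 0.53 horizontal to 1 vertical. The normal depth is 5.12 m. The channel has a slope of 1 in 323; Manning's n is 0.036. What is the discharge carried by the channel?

With bottom width b = 5.28 m and side slope z = 0.53: A = (b + zy)y = (5.28 + 0.53×5.12)×5.12 = 40.93 m²; P = b + 2y√(1+z²) = 5.28 + 2×5.12×1.132 = 16.87 m.
Hydraulic radius R = A/P = 40.93/16.87 = 2.426 m.
Manning's equation: Q = (1/n) A R^(2/3) S^(1/2) = (1/0.036) × 40.93 × 2.426^(2/3) × 0.003096^(1/2) = 114 m³/s.

Q = 114 m³/s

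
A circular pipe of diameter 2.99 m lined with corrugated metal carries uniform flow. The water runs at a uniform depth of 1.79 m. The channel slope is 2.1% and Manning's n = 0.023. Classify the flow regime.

supercritical

For a circular section of diameter D = 2.99 m at depth y = 1.79 m, the central angle is θ = 2 arccos(1 − 2y/D) = 3.539 rad. Then A = (D²/8)(θ − sin θ) = 4.387 m² and P = Dθ/2 = 5.291 m.
Hydraulic radius R = A/P = 4.387/5.291 = 0.8292 m.
V = (1/n) R^(2/3) √S = (1/0.023) × 0.8292^(2/3) × √0.021 = 5.561 m/s. Hydraulic depth D_h = A/T = 4.387/2.931 = 1.497 m.
Froude number Fr = V/√(g·D_h) = 5.561/√(9.81×1.497) = 1.45, which is greater than 1, so the flow is supercritical.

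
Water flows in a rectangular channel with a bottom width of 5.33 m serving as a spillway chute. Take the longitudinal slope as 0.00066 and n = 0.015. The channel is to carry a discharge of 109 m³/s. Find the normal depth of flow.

Manning's equation rearranged: A R^(2/3) = nQ / (1·√S) = 0.015 × 109 / (√0.00066) = 63.64.
Trying y = 9.41 m: A R^(2/3) = 81.64 — over.
Trying y = 5.46 m: A R^(2/3) = 42.92 — short.
Trying y = 7.59 m: A R^(2/3) = 63.63 — matches.

y_n = 7.59 m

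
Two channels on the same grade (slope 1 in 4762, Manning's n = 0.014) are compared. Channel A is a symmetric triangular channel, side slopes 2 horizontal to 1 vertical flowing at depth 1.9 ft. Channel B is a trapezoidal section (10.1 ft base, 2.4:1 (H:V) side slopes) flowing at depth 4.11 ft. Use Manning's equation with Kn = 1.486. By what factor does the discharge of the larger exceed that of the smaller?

Channel A: For a triangular section with side slope z = 2: A = zy² = 2×1.9² = 7.22 ft²; P = 2y√(1+z²) = 2×1.9×2.236 = 8.497 ft. Hydraulic radius R = A/P = 7.22/8.497 = 0.8497 ft. Q_A = (1.486/0.014)·7.22·0.8497^(2/3)·√0.00021 = 9.963 ft³/s.
Channel B: With bottom width b = 10.1 ft and side slope z = 2.4: A = (b + zy)y = (10.1 + 2.4×4.11)×4.11 = 82.05 ft²; P = b + 2y√(1+z²) = 10.1 + 2×4.11×2.6 = 31.47 ft. Hydraulic radius R = A/P = 82.05/31.47 = 2.607 ft. Q_B = (1.486/0.014)·82.05·2.607^(2/3)·√0.00021 = 239.1 ft³/s.
The larger discharge is 239.1 ft³/s and the smaller is 9.963 ft³/s; the ratio is 24.

24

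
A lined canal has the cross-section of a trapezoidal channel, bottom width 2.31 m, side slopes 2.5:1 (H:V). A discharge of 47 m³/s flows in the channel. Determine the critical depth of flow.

y_c = 1.94 m

At critical depth, Q² T / (g A³) = 1, i.e. A³/T = Q²/g = 47²/9.81 = 225.2.
At y = 2.21 m: A³/T = 388.6 — too large.
At y = 1.65 m: A³/T = 113.4 — too small.
At y = 1.94 m: A³/T = 223.2 — ≈ 225.2.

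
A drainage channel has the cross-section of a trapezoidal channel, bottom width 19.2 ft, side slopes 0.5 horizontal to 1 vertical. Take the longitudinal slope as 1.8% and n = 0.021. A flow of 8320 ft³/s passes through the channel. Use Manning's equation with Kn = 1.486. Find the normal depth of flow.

y_n = 10.7 ft

Manning's equation rearranged: A R^(2/3) = nQ / (1.486·√S) = 0.021 × 8320 / (1.486 × √0.018) = 876.4.
At y = 12.5 ft: A R^(2/3) = 1136 — over.
At y = 7.61 ft: A R^(2/3) = 500.5 — short.
At y = 10.7 ft: A R^(2/3) = 876.1 — ≈ 876.4.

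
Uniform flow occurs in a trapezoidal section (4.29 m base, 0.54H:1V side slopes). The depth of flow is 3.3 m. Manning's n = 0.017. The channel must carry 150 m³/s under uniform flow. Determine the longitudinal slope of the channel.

S = 0.00799

With bottom width b = 4.29 m and side slope z = 0.54: A = (b + zy)y = (4.29 + 0.54×3.3)×3.3 = 20.04 m²; P = b + 2y√(1+z²) = 4.29 + 2×3.3×1.136 = 11.79 m.
Hydraulic radius R = A/P = 20.04/11.79 = 1.699 m.
From Manning's equation, S = [nQ / (1 A R^(2/3))]² = [0.017 × 150 / (1 × 20.04 × 1.699^(2/3))]² = 0.00799.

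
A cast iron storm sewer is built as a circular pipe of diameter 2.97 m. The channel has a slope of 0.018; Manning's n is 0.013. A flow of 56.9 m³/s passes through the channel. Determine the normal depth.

y_n = 2.36 m

Manning's equation rearranged: A R^(2/3) = nQ / (1·√S) = 0.013 × 56.9 / (√0.018) = 5.513.
At y = 2.76 m: A R^(2/3) = 6.107 — high.
At y = 2.12 m: A R^(2/3) = 4.877 — low.
At y = 2.36 m: A R^(2/3) = 5.516 — ≈ 5.513.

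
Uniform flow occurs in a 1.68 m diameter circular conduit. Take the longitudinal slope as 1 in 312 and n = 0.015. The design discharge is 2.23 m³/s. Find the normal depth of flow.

y_n = 0.815 m

Manning's equation rearranged: A R^(2/3) = nQ / (1·√S) = 0.015 × 2.23 / (√0.003205) = 0.5908.
Try y = 0.632 m: A R^(2/3) = 0.3741 — too small.
Try y = 0.946 m: A R^(2/3) = 0.7562 — too large.
Try y = 0.815 m: A R^(2/3) = 0.5903 — close enough.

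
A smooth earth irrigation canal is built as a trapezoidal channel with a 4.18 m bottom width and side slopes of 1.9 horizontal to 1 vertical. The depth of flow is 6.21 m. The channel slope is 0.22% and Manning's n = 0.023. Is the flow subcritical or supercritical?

subcritical

With bottom width b = 4.18 m and side slope z = 1.9: A = (b + zy)y = (4.18 + 1.9×6.21)×6.21 = 99.23 m²; P = b + 2y√(1+z²) = 4.18 + 2×6.21×2.147 = 30.85 m.
Hydraulic radius R = A/P = 99.23/30.85 = 3.217 m.
V = (1/n) R^(2/3) √S = (1/0.023) × 3.217^(2/3) × √0.0022 = 4.444 m/s. Hydraulic depth D_h = A/T = 99.23/27.78 = 3.572 m.
Froude number Fr = V/√(g·D_h) = 4.444/√(9.81×3.572) = 0.751, which is less than 1, so the flow is subcritical.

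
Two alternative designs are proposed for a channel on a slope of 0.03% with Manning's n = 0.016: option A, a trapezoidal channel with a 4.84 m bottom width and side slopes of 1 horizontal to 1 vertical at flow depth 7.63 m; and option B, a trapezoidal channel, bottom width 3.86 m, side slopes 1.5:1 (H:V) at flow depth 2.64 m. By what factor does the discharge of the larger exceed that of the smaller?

Channel A: With bottom width b = 4.84 m and side slope z = 1: A = (b + zy)y = (4.84 + 1×7.63)×7.63 = 95.15 m²; P = b + 2y√(1+z²) = 4.84 + 2×7.63×1.414 = 26.42 m. Hydraulic radius R = A/P = 95.15/26.42 = 3.601 m. Q_A = (1/0.016)·95.15·3.601^(2/3)·√0.0003 = 242 m³/s.
Channel B: With bottom width b = 3.86 m and side slope z = 1.5: A = (b + zy)y = (3.86 + 1.5×2.64)×2.64 = 20.64 m²; P = b + 2y√(1+z²) = 3.86 + 2×2.64×1.803 = 13.38 m. Hydraulic radius R = A/P = 20.64/13.38 = 1.543 m. Q_B = (1/0.016)·20.64·1.543^(2/3)·√0.0003 = 29.84 m³/s.
The larger discharge is 242 m³/s and the smaller is 29.84 m³/s; the ratio is 8.11.

8.11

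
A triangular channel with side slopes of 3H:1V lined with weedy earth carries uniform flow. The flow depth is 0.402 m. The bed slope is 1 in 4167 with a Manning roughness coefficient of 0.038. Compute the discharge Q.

For a triangular section with side slope z = 3: A = zy² = 3×0.402² = 0.4848 m²; P = 2y√(1+z²) = 2×0.402×3.162 = 2.542 m.
Hydraulic radius R = A/P = 0.4848/2.542 = 0.1907 m.
Manning's equation: Q = (1/n) A R^(2/3) S^(1/2) = (1/0.038) × 0.4848 × 0.1907^(2/3) × 0.00024^(1/2) = 0.0655 m³/s.

Q = 0.0655 m³/s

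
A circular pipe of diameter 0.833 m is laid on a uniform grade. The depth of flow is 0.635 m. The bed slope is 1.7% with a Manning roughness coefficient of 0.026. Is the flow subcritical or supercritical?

For a circular section of diameter D = 0.833 m at depth y = 0.635 m, the central angle is θ = 2 arccos(1 − 2y/D) = 4.246 rad. Then A = (D²/8)(θ − sin θ) = 0.4458 m² and P = Dθ/2 = 1.769 m.
Hydraulic radius R = A/P = 0.4458/1.769 = 0.2521 m.
V = (1/n) R^(2/3) √S = (1/0.026) × 0.2521^(2/3) × √0.017 = 2.001 m/s. Hydraulic depth D_h = A/T = 0.4458/0.7092 = 0.6286 m.
Froude number Fr = V/√(g·D_h) = 2.001/√(9.81×0.6286) = 0.806, which is less than 1, so the flow is subcritical.

subcritical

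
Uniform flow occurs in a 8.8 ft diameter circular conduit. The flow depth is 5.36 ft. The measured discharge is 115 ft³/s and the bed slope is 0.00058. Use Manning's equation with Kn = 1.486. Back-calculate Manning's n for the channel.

For a circular section of diameter D = 8.8 ft at depth y = 5.36 ft, the central angle is θ = 2 arccos(1 − 2y/D) = 3.581 rad. Then A = (D²/8)(θ − sin θ) = 38.79 ft² and P = Dθ/2 = 15.76 ft.
Hydraulic radius R = A/P = 38.79/15.76 = 2.462 ft.
Rearranging Manning's equation: n = (1.486/Q) A R^(2/3) S^(1/2) = (1.486/115) × 38.79 × 2.462^(2/3) × √0.00058 = 0.022.

n = 0.022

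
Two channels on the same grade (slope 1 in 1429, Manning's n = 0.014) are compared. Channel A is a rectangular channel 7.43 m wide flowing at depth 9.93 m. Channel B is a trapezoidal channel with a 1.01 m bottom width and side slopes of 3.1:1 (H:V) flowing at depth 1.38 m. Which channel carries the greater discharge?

channel A

Channel A: Flow area A = b·y = 7.43 × 9.93 = 73.78 m². Wetted perimeter P = b + 2y = 7.43 + 2×9.93 = 27.29 m. Hydraulic radius R = A/P = 73.78/27.29 = 2.704 m. Q_A = (1/0.014)·73.78·2.704^(2/3)·√0.0006998 = 270.6 m³/s.
Channel B: With bottom width b = 1.01 m and side slope z = 3.1: A = (b + zy)y = (1.01 + 3.1×1.38)×1.38 = 7.297 m²; P = b + 2y√(1+z²) = 1.01 + 2×1.38×3.257 = 10 m. Hydraulic radius R = A/P = 7.297/10 = 0.7297 m. Q_B = (1/0.014)·7.297·0.7297^(2/3)·√0.0006998 = 11.18 m³/s.
Q_A = 270.6 m³/s vs Q_B = 11.18 m³/s, so channel A carries more.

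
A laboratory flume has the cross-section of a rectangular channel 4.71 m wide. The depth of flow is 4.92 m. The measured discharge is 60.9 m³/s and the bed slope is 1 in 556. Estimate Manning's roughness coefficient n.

n = 0.022

Flow area A = b·y = 4.71 × 4.92 = 23.17 m². Wetted perimeter P = b + 2y = 4.71 + 2×4.92 = 14.55 m.
Hydraulic radius R = A/P = 23.17/14.55 = 1.593 m.
Rearranging Manning's equation: n = (1/Q) A R^(2/3) S^(1/2) = (1/60.9) × 23.17 × 1.593^(2/3) × √0.001799 = 0.022.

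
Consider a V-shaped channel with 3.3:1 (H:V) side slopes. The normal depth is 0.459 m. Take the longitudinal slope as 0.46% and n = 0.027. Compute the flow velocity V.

V = 0.914 m/s

For a triangular section with side slope z = 3.3: A = zy² = 3.3×0.459² = 0.6952 m²; P = 2y√(1+z²) = 2×0.459×3.448 = 3.165 m.
Hydraulic radius R = A/P = 0.6952/3.165 = 0.2196 m.
From Manning's equation, V = (1/n) R^(2/3) S^(1/2) = (1/0.027) × 0.2196^(2/3) × 0.0046^(1/2) = 0.914 m/s.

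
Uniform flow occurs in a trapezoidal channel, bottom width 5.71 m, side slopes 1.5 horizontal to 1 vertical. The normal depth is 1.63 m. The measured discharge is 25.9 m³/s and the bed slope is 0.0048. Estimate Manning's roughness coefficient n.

With bottom width b = 5.71 m and side slope z = 1.5: A = (b + zy)y = (5.71 + 1.5×1.63)×1.63 = 13.29 m²; P = b + 2y√(1+z²) = 5.71 + 2×1.63×1.803 = 11.59 m.
Hydraulic radius R = A/P = 13.29/11.59 = 1.147 m.
Rearranging Manning's equation: n = (1/Q) A R^(2/3) S^(1/2) = (1/25.9) × 13.29 × 1.147^(2/3) × √0.0048 = 0.039.

n = 0.039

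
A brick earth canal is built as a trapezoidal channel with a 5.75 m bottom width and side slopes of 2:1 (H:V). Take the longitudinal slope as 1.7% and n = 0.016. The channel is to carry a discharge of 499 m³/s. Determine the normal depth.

y_n = 3.22 m

Manning's equation rearranged: A R^(2/3) = nQ / (1·√S) = 0.016 × 499 / (√0.017) = 61.23.
Trying y = 2.62 m: A R^(2/3) = 40.18 — too small.
Trying y = 3.49 m: A R^(2/3) = 72.4 — too large.
Trying y = 3.22 m: A R^(2/3) = 61.22 — close enough.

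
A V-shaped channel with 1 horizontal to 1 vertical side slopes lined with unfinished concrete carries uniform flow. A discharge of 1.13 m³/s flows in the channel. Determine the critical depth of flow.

At critical depth, Q² T / (g A³) = 1, i.e. A³/T = Q²/g = 1.13²/9.81 = 0.1302.
Trying y = 0.617 m: A³/T = 0.04471 — short.
Trying y = 0.764 m: A³/T = 0.1301 — matches.

y_c = 0.764 m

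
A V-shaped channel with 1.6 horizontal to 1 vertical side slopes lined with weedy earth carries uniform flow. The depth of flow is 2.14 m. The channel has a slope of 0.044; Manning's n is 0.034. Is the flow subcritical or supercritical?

For a triangular section with side slope z = 1.6: A = zy² = 1.6×2.14² = 7.327 m²; P = 2y√(1+z²) = 2×2.14×1.887 = 8.075 m.
Hydraulic radius R = A/P = 7.327/8.075 = 0.9074 m.
V = (1/n) R^(2/3) √S = (1/0.034) × 0.9074^(2/3) × √0.044 = 5.782 m/s. Hydraulic depth D_h = A/T = 7.327/6.848 = 1.07 m.
Froude number Fr = V/√(g·D_h) = 5.782/√(9.81×1.07) = 1.78, which is greater than 1, so the flow is supercritical.

supercritical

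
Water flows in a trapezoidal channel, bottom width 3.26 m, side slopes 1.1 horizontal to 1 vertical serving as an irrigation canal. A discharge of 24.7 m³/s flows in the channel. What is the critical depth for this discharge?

At critical depth, Q² T / (g A³) = 1, i.e. A³/T = Q²/g = 24.7²/9.81 = 62.19.
Trying y = 1.9 m: A³/T = 141.2 — high.
Trying y = 1.08 m: A³/T = 19.67 — low.
Trying y = 1.51 m: A³/T = 62.34 — matches.

y_c = 1.51 m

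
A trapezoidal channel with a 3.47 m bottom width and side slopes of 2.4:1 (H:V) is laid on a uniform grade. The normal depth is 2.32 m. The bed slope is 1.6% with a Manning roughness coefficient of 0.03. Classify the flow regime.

supercritical

With bottom width b = 3.47 m and side slope z = 2.4: A = (b + zy)y = (3.47 + 2.4×2.32)×2.32 = 20.97 m²; P = b + 2y√(1+z²) = 3.47 + 2×2.32×2.6 = 15.53 m.
Hydraulic radius R = A/P = 20.97/15.53 = 1.35 m.
V = (1/n) R^(2/3) √S = (1/0.03) × 1.35^(2/3) × √0.016 = 5.15 m/s. Hydraulic depth D_h = A/T = 20.97/14.61 = 1.436 m.
Froude number Fr = V/√(g·D_h) = 5.15/√(9.81×1.436) = 1.37, which is greater than 1, so the flow is supercritical.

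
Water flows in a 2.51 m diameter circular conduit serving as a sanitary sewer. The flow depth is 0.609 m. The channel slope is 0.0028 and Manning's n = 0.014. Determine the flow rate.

Q = 1.77 m³/s

For a circular section of diameter D = 2.51 m at depth y = 0.609 m, the central angle is θ = 2 arccos(1 − 2y/D) = 2.06 rad. Then A = (D²/8)(θ − sin θ) = 0.9273 m² and P = Dθ/2 = 2.586 m.
Hydraulic radius R = A/P = 0.9273/2.586 = 0.3587 m.
Manning's equation: Q = (1/n) A R^(2/3) S^(1/2) = (1/0.014) × 0.9273 × 0.3587^(2/3) × 0.0028^(1/2) = 1.77 m³/s.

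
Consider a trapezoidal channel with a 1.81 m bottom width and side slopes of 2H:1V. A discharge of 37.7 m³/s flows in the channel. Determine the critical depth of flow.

At critical depth, Q² T / (g A³) = 1, i.e. A³/T = Q²/g = 37.7²/9.81 = 144.9.
Try y = 2.32 m: A³/T = 302.1 — over.
Try y = 1.95 m: A³/T = 143.6 — matches.

y_c = 1.95 m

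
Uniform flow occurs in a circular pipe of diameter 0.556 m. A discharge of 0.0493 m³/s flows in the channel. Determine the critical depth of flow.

At critical depth, Q² T / (g A³) = 1, i.e. A³/T = Q²/g = 0.0493²/9.81 = 0.0002478.
Trying y = 0.107 m: A³/T = 0.00007986 — too small.
Trying y = 0.161 m: A³/T = 0.0003933 — too large.
Trying y = 0.143 m: A³/T = 0.0002481 — close enough.

y_c = 0.143 m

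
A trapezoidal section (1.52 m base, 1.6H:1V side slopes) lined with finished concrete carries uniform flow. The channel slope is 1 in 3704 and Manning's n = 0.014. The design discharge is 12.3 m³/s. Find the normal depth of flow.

Manning's equation rearranged: A R^(2/3) = nQ / (1·√S) = 0.014 × 12.3 / (√0.00027) = 10.48.
Try y = 1.77 m: A R^(2/3) = 7.389 — short.
Try y = 2.36 m: A R^(2/3) = 14.1 — over.
Try y = 2.07 m: A R^(2/3) = 10.48 — matches.

y_n = 2.07 m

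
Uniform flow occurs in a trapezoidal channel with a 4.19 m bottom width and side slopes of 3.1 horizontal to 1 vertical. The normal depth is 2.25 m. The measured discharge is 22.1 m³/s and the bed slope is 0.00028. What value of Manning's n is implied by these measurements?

n = 0.023

With bottom width b = 4.19 m and side slope z = 3.1: A = (b + zy)y = (4.19 + 3.1×2.25)×2.25 = 25.12 m²; P = b + 2y√(1+z²) = 4.19 + 2×2.25×3.257 = 18.85 m.
Hydraulic radius R = A/P = 25.12/18.85 = 1.333 m.
Rearranging Manning's equation: n = (1/Q) A R^(2/3) S^(1/2) = (1/22.1) × 25.12 × 1.333^(2/3) × √0.00028 = 0.023.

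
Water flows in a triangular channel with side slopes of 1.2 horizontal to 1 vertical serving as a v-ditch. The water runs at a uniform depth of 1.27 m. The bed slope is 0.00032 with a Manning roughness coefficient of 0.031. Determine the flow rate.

For a triangular section with side slope z = 1.2: A = zy² = 1.2×1.27² = 1.935 m²; P = 2y√(1+z²) = 2×1.27×1.562 = 3.968 m.
Hydraulic radius R = A/P = 1.935/3.968 = 0.4878 m.
Manning's equation: Q = (1/n) A R^(2/3) S^(1/2) = (1/0.031) × 1.935 × 0.4878^(2/3) × 0.00032^(1/2) = 0.692 m³/s.

Q = 0.692 m³/s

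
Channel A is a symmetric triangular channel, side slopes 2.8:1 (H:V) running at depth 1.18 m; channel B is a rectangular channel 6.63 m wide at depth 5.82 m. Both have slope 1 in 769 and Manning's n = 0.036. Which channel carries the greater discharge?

Channel A: For a triangular section with side slope z = 2.8: A = zy² = 2.8×1.18² = 3.899 m²; P = 2y√(1+z²) = 2×1.18×2.973 = 7.017 m. Hydraulic radius R = A/P = 3.899/7.017 = 0.5556 m. Q_A = (1/0.036)·3.899·0.5556^(2/3)·√0.0013 = 2.639 m³/s.
Channel B: Flow area A = b·y = 6.63 × 5.82 = 38.59 m². Wetted perimeter P = b + 2y = 6.63 + 2×5.82 = 18.27 m. Hydraulic radius R = A/P = 38.59/18.27 = 2.112 m. Q_B = (1/0.036)·38.59·2.112^(2/3)·√0.0013 = 63.63 m³/s.
Q_A = 2.639 m³/s vs Q_B = 63.63 m³/s, so channel B carries more.

channel B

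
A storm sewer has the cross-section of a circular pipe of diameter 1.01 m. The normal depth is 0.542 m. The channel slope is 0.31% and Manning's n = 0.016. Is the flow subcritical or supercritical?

For a circular section of diameter D = 1.01 m at depth y = 0.542 m, the central angle is θ = 2 arccos(1 − 2y/D) = 3.288 rad. Then A = (D²/8)(θ − sin θ) = 0.4379 m² and P = Dθ/2 = 1.661 m.
Hydraulic radius R = A/P = 0.4379/1.661 = 0.2637 m.
V = (1/n) R^(2/3) √S = (1/0.016) × 0.2637^(2/3) × √0.0031 = 1.431 m/s. Hydraulic depth D_h = A/T = 0.4379/1.007 = 0.4348 m.
Froude number Fr = V/√(g·D_h) = 1.431/√(9.81×0.4348) = 0.693, which is less than 1, so the flow is subcritical.

subcritical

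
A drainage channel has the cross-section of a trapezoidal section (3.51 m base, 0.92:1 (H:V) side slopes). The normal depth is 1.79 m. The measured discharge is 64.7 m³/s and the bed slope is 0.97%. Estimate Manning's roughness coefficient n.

n = 0.015

With bottom width b = 3.51 m and side slope z = 0.92: A = (b + zy)y = (3.51 + 0.92×1.79)×1.79 = 9.231 m²; P = b + 2y√(1+z²) = 3.51 + 2×1.79×1.359 = 8.375 m.
Hydraulic radius R = A/P = 9.231/8.375 = 1.102 m.
Rearranging Manning's equation: n = (1/Q) A R^(2/3) S^(1/2) = (1/64.7) × 9.231 × 1.102^(2/3) × √0.0097 = 0.015.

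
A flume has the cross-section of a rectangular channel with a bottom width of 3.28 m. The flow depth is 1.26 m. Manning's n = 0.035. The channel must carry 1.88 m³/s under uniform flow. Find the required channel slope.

S = 0.000398

Flow area A = b·y = 3.28 × 1.26 = 4.133 m². Wetted perimeter P = b + 2y = 3.28 + 2×1.26 = 5.8 m.
Hydraulic radius R = A/P = 4.133/5.8 = 0.7126 m.
From Manning's equation, S = [nQ / (1 A R^(2/3))]² = [0.035 × 1.88 / (1 × 4.133 × 0.7126^(2/3))]² = 0.000398.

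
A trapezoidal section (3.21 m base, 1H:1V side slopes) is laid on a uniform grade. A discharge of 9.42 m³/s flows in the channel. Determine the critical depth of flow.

At critical depth, Q² T / (g A³) = 1, i.e. A³/T = Q²/g = 9.42²/9.81 = 9.046.
Try y = 1.05 m: A³/T = 16.85 — over.
Try y = 0.777 m: A³/T = 6.241 — short.
Try y = 0.87 m: A³/T = 9.035 — matches.

y_c = 0.87 m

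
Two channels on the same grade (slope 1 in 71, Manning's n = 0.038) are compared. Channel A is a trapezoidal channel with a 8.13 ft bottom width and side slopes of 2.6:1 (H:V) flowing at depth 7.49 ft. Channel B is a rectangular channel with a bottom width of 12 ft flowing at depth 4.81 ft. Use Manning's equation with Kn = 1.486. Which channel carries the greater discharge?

Channel A: With bottom width b = 8.13 ft and side slope z = 2.6: A = (b + zy)y = (8.13 + 2.6×7.49)×7.49 = 206.8 ft²; P = b + 2y√(1+z²) = 8.13 + 2×7.49×2.786 = 49.86 ft. Hydraulic radius R = A/P = 206.8/49.86 = 4.147 ft. Q_A = (1.486/0.038)·206.8·4.147^(2/3)·√0.01408 = 2477 ft³/s.
Channel B: Flow area A = b·y = 12 × 4.81 = 57.72 ft². Wetted perimeter P = b + 2y = 12 + 2×4.81 = 21.62 ft. Hydraulic radius R = A/P = 57.72/21.62 = 2.67 ft. Q_B = (1.486/0.038)·57.72·2.67^(2/3)·√0.01408 = 515.5 ft³/s.
Q_A = 2477 ft³/s vs Q_B = 515.5 ft³/s, so channel A carries more.

channel A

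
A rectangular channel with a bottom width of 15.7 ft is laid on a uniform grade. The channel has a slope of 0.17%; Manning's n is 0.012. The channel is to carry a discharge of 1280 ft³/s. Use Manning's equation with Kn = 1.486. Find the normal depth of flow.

Manning's equation rearranged: A R^(2/3) = nQ / (1.486·√S) = 0.012 × 1280 / (1.486 × √0.0017) = 250.7.
At y = 7.99 ft: A R^(2/3) = 314 — over.
At y = 6.76 ft: A R^(2/3) = 250.8 — ≈ 250.7.

y_n = 6.76 ft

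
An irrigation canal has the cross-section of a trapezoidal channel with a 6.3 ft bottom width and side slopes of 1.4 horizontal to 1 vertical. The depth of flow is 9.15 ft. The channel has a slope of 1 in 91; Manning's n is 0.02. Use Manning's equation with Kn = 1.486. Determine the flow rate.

With bottom width b = 6.3 ft and side slope z = 1.4: A = (b + zy)y = (6.3 + 1.4×9.15)×9.15 = 174.9 ft²; P = b + 2y√(1+z²) = 6.3 + 2×9.15×1.72 = 37.78 ft.
Hydraulic radius R = A/P = 174.9/37.78 = 4.628 ft.
Manning's equation: Q = (1.486/n) A R^(2/3) S^(1/2) = (1.486/0.02) × 174.9 × 4.628^(2/3) × 0.01099^(1/2) = 3780 ft³/s.

Q = 3780 ft³/s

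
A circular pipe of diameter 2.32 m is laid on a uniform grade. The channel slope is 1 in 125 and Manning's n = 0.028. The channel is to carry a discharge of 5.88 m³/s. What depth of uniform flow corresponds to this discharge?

Manning's equation rearranged: A R^(2/3) = nQ / (1·√S) = 0.028 × 5.88 / (√0.008) = 1.841.
Try y = 1.51 m: A R^(2/3) = 2.228 — over.
Try y = 1.33 m: A R^(2/3) = 1.84 — matches.

y_n = 1.33 m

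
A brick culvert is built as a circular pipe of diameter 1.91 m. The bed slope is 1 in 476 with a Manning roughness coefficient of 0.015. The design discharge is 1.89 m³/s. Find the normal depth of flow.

Manning's equation rearranged: A R^(2/3) = nQ / (1·√S) = 0.015 × 1.89 / (√0.002101) = 0.6185.
At y = 0.991 m: A R^(2/3) = 0.9315 — high.
At y = 0.61 m: A R^(2/3) = 0.3867 — low.
At y = 0.784 m: A R^(2/3) = 0.6183 — matches.

y_n = 0.784 m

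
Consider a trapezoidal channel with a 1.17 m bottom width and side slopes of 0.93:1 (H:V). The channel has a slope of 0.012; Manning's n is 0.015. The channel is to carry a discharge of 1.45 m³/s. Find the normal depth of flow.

y_n = 0.343 m

Manning's equation rearranged: A R^(2/3) = nQ / (1·√S) = 0.015 × 1.45 / (√0.012) = 0.1985.
Trying y = 0.243 m: A R^(2/3) = 0.1101 — short.
Trying y = 0.343 m: A R^(2/3) = 0.1986 — close enough.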